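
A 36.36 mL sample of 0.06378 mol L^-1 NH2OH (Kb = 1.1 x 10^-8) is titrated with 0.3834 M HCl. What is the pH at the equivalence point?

3.65

n(NH2OH) = 0.06378 x 0.03636 = 0.002319 mol; V(HCl) at equivalence = 0.002319/0.3834 = 0.006049 L.
At equivalence the base is fully converted to NH3OH+; total volume = 0.04241 L, so [NH3OH+] = 0.002319/0.04241 = 0.05468 M.
Ka(NH3OH+) = Kw/Kb = 1.0e-14 / 1.1 x 10^-8 = 9.09e-7.
[H^+] = sqrt(Ka x [NH3OH+]) = sqrt(9.09e-7 x 0.05468) = 0.000223 M.
pH = -log(0.000223) = 3.65.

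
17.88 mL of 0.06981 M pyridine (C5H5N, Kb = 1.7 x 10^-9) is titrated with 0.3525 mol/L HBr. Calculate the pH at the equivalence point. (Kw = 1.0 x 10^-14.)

3.23

n(C5H5N) = 0.06981 x 0.01788 = 0.001248 mol; V(HBr) at equivalence = 0.001248/0.3525 = 0.003541 L.
At equivalence the base is fully converted to C5H5NH+; total volume = 0.02142 L, so [C5H5NH+] = 0.001248/0.02142 = 0.05827 M.
Ka(C5H5NH+) = Kw/Kb = 1.0e-14 / 1.7 x 10^-9 = 5.88e-6.
[H^+] = sqrt(Ka x [C5H5NH+]) = sqrt(5.88e-6 x 0.05827) = 0.000585 M.
pH = -log(0.000585) = 3.23.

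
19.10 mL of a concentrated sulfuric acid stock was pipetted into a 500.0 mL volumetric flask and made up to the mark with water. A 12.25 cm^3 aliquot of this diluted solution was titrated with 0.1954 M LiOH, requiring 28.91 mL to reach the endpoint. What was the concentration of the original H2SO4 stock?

6.04 M

n(LiOH) = 0.1954 x 0.02891 = 0.005649 mol.
n(H2SO4) in the aliquot = 0.005649 x 1/2 = 0.002825 mol.
[diluted H2SO4] = 0.002825 / 0.01225 = 0.2306 M.
Dilution factor = 500.0/19.10 = 26.18, so [stock] = 0.2306 x 26.18 = 6.04 M.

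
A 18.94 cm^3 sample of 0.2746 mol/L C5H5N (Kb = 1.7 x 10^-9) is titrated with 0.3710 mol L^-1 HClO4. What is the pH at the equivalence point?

n(C5H5N) = 0.2746 x 0.01894 = 0.005201 mol; V(HClO4) at equivalence = 0.005201/0.3710 = 0.01402 L.
At equivalence the base is fully converted to C5H5NH+; total volume = 0.03296 L, so [C5H5NH+] = 0.005201/0.03296 = 0.1578 M.
Ka(C5H5NH+) = Kw/Kb = 1.0e-14 / 1.7 x 10^-9 = 5.88e-6.
[H^+] = sqrt(Ka x [C5H5NH+]) = sqrt(5.88e-6 x 0.1578) = 0.000963 M.
pH = -log(0.000963) = 3.02.

3.02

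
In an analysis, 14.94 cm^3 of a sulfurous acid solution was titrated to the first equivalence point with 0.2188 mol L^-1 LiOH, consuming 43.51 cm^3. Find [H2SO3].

n(LiOH) = 0.2188 x 0.04351 = 0.009520 mol.
At the first equivalence point, 1 mol OH^- react per mol H2SO3, so n(H2SO3) = 0.009520 / 1 = 0.009520 mol.
[H2SO3] = 0.009520 / 0.01494 L = 0.637 M.

0.637 M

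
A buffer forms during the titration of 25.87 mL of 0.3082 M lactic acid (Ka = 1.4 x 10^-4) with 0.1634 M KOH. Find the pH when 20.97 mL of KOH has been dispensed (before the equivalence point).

3.73

Initial n(HC3H5O3) = 0.3082 x 0.02587 = 0.007973 mol.
n(KOH) added = 0.1634 x 0.02097 = 0.003426 mol, converting that many moles of HC3H5O3 to C3H5O3-.
Remaining n(HC3H5O3) = 0.004547 mol; n(C3H5O3-) = 0.003426 mol.
By Henderson-Hasselbalch, pH = pKa + log([A^-]/[HA]) = 3.85 + log(0.003426/0.004547) = 3.85 + (-0.12) = 3.73.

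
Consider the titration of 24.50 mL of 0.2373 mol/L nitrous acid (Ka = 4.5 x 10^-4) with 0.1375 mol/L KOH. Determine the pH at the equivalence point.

n(HNO2) = 0.2373 x 0.02450 = 0.005814 mol; V(KOH) at equivalence = 0.005814/0.1375 = 0.04228 L.
At equivalence all the acid is converted to NO2-; total volume = 0.02450 + 0.04228 = 0.06678 L, so [NO2-] = 0.005814/0.06678 = 0.08706 M.
Kb = Kw/Ka = 1.0e-14 / 4.5 x 10^-4 = 2.22e-11.
[OH^-] = sqrt(Kb x [NO2-]) = sqrt(2.22e-11 x 0.08706) = 1.39e-6 M.
pOH = 5.86, so pH = 14.00 - 5.86 = 8.14.

8.14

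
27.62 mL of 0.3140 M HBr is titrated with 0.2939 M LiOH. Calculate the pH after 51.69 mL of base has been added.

n(acid) = 0.3140 x 0.02762 = 0.008673 mol; n(LiOH) added = 0.2939 x 0.05169 = 0.01519 mol.
Base is in excess by 0.01519 - 0.008673 = 0.006519 mol in a total volume of 0.07931 L.
[OH^-] = 0.006519/0.07931 = 0.08220 M, so pOH = 1.09 and pH = 14.00 - 1.09 = 12.91.

12.91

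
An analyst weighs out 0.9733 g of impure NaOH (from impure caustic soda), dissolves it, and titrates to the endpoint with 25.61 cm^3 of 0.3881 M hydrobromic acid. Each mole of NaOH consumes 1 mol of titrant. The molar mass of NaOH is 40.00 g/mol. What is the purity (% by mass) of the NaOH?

40.8%

n(HBr) = 0.3881 x 0.02561 = 0.009939 mol.
n(NaOH) = 0.009939 / 1 = 0.009939 mol.
mass of NaOH = 0.009939 x 40.00 = 0.3976 g.
% purity = 0.3976 / 0.9733 x 100 = 40.8%.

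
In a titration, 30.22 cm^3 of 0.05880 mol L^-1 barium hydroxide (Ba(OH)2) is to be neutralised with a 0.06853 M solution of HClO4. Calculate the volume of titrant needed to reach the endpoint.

n(Ba(OH)2) = 0.05880 mol/L x 0.03022 L = 0.001777 mol.
The neutralisation is 1 Ba(OH)2 : 2 HClO4, so n(HClO4) = 0.001777 x 2/1 = 0.003554 mol.
V(HClO4) = 0.003554 / 0.06853 = 0.05186 L = 51.9 mL.

51.9 mL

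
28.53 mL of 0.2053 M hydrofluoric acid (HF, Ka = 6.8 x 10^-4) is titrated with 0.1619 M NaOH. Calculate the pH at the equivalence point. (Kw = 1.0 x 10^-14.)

8.06

n(HF) = 0.2053 x 0.02853 = 0.005857 mol; V(NaOH) at equivalence = 0.005857/0.1619 = 0.03618 L.
At equivalence all the acid is converted to F-; total volume = 0.02853 + 0.03618 = 0.06471 L, so [F-] = 0.005857/0.06471 = 0.09052 M.
Kb = Kw/Ka = 1.0e-14 / 6.8 x 10^-4 = 1.47e-11.
[OH^-] = sqrt(Kb x [F-]) = sqrt(1.47e-11 x 0.09052) = 1.15e-6 M.
pOH = 5.94, so pH = 14.00 - 5.94 = 8.06.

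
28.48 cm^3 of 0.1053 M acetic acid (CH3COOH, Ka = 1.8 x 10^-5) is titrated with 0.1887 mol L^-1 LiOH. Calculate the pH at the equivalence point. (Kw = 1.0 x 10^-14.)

n(CH3COOH) = 0.1053 x 0.02848 = 0.002999 mol; V(LiOH) at equivalence = 0.002999/0.1887 = 0.01589 L.
At equivalence all the acid is converted to CH3COO-; total volume = 0.02848 + 0.01589 = 0.04437 L, so [CH3COO-] = 0.002999/0.04437 = 0.06759 M.
Kb = Kw/Ka = 1.0e-14 / 1.8 x 10^-5 = 5.56e-10.
[OH^-] = sqrt(Kb x [CH3COO-]) = sqrt(5.56e-10 x 0.06759) = 6.13e-6 M.
pOH = 5.21, so pH = 14.00 - 5.21 = 8.79.

8.79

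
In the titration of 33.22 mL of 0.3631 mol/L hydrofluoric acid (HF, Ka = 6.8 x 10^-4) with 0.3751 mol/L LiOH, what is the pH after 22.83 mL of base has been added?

Initial n(HF) = 0.3631 x 0.03322 = 0.01206 mol.
n(LiOH) added = 0.3751 x 0.02283 = 0.008564 mol, converting that many moles of HF to F-.
Remaining n(HF) = 0.003499 mol; n(F-) = 0.008564 mol.
By Henderson-Hasselbalch, pH = pKa + log([A^-]/[HA]) = 3.17 + log(0.008564/0.003499) = 3.17 + (+0.39) = 3.56.

3.56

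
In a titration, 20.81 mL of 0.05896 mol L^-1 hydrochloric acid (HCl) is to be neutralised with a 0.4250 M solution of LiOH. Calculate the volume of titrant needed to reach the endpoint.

n(HCl) = 0.05896 mol/L x 0.02081 L = 0.001227 mol.
At equivalence n(LiOH) = n(HCl) = 0.001227 mol.
V(LiOH) = 0.001227 / 0.4250 = 0.002887 L = 2.89 mL.

2.89 mL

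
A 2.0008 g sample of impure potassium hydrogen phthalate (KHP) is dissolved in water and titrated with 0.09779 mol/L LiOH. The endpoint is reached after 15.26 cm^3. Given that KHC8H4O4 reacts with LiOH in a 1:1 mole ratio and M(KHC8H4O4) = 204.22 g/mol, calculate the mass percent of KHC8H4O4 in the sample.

n(LiOH) = 0.09779 x 0.01526 = 0.001492 mol.
n(KHC8H4O4) = 0.001492 / 1 = 0.001492 mol.
mass of KHC8H4O4 = 0.001492 x 204.22 = 0.3048 g.
% purity = 0.3048 / 2.0008 x 100 = 15.2%.

15.2%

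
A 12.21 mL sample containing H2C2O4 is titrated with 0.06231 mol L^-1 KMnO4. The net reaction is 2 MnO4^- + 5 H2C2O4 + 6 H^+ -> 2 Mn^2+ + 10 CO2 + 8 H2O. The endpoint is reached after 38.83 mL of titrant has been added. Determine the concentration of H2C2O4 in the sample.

0.495 M

n(KMnO4) = 0.06231 x 0.03883 = 0.002419 mol.
From the balanced equation, 2 mol KMnO4 reacts with 5 mol H2C2O4, so n(H2C2O4) = 0.002419 x 5/2 = 0.006049 mol.
[H2C2O4] = 0.006049 / 0.01221 L = 0.495 M.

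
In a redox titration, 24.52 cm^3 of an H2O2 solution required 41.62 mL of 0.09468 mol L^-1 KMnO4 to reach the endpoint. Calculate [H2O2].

0.402 M

n(KMnO4) = 0.09468 x 0.04162 = 0.003941 mol.
From the balanced equation, 2 mol KMnO4 reacts with 5 mol H2O2, so n(H2O2) = 0.003941 x 5/2 = 0.009851 mol.
[H2O2] = 0.009851 / 0.02452 L = 0.402 M.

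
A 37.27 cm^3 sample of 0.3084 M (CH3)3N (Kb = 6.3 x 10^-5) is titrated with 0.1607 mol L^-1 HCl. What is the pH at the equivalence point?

n((CH3)3N) = 0.3084 x 0.03727 = 0.01149 mol; V(HCl) at equivalence = 0.01149/0.1607 = 0.07153 L.
At equivalence the base is fully converted to (CH3)3NH+; total volume = 0.1088 L, so [(CH3)3NH+] = 0.01149/0.1088 = 0.1056 M.
Ka((CH3)3NH+) = Kw/Kb = 1.0e-14 / 6.3 x 10^-5 = 1.59e-10.
[H^+] = sqrt(Ka x [(CH3)3NH+]) = sqrt(1.59e-10 x 0.1056) = 4.10e-6 M.
pH = -log(4.10e-6) = 5.39.

5.39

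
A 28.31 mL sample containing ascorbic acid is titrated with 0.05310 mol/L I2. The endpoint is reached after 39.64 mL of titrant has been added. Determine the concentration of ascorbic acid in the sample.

n(I2) = 0.05310 x 0.03964 = 0.002105 mol.
From the balanced equation, 1 mol I2 reacts with 1 mol ascorbic acid, so n(ascorbic acid) = 0.002105 x 1/1 = 0.002105 mol.
[ascorbic acid] = 0.002105 / 0.02831 L = 0.0744 M.

0.0744 M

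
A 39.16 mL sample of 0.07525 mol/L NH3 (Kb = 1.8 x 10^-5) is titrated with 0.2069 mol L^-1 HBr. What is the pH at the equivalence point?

n(NH3) = 0.07525 x 0.03916 = 0.002947 mol; V(HBr) at equivalence = 0.002947/0.2069 = 0.01424 L.
At equivalence the base is fully converted to NH4+; total volume = 0.05340 L, so [NH4+] = 0.002947/0.05340 = 0.05518 M.
Ka(NH4+) = Kw/Kb = 1.0e-14 / 1.8 x 10^-5 = 5.56e-10.
[H^+] = sqrt(Ka x [NH4+]) = sqrt(5.56e-10 x 0.05518) = 5.54e-6 M.
pH = -log(5.54e-6) = 5.26.

5.26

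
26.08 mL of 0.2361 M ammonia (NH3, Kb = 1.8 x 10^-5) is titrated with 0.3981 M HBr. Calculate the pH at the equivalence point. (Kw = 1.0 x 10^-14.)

n(NH3) = 0.2361 x 0.02608 = 0.006157 mol; V(HBr) at equivalence = 0.006157/0.3981 = 0.01547 L.
At equivalence the base is fully converted to NH4+; total volume = 0.04155 L, so [NH4+] = 0.006157/0.04155 = 0.1482 M.
Ka(NH4+) = Kw/Kb = 1.0e-14 / 1.8 x 10^-5 = 5.56e-10.
[H^+] = sqrt(Ka x [NH4+]) = sqrt(5.56e-10 x 0.1482) = 9.07e-6 M.
pH = -log(9.07e-6) = 5.04.

5.04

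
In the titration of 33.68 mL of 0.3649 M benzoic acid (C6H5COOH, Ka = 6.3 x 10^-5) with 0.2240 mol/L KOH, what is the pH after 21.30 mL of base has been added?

4.00

Initial n(C6H5COOH) = 0.3649 x 0.03368 = 0.01229 mol.
n(KOH) added = 0.2240 x 0.02130 = 0.004771 mol, converting that many moles of C6H5COOH to C6H5COO-.
Remaining n(C6H5COOH) = 0.007519 mol; n(C6H5COO-) = 0.004771 mol.
By Henderson-Hasselbalch, pH = pKa + log([A^-]/[HA]) = 4.20 + log(0.004771/0.007519) = 4.20 + (-0.20) = 4.00.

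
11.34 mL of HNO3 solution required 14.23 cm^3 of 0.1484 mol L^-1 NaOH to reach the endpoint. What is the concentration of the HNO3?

n(NaOH) delivered = 0.1484 x 0.01423 = 0.002112 mol.
For a 1:1 reaction, n(HNO3) = 0.002112 mol.
[HNO3] = 0.002112 mol / 0.01134 L = 0.186 M.

0.186 M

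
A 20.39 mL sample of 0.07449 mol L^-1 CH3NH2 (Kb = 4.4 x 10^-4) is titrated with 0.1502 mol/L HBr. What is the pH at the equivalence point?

5.97

n(CH3NH2) = 0.07449 x 0.02039 = 0.001519 mol; V(HBr) at equivalence = 0.001519/0.1502 = 0.01011 L.
At equivalence the base is fully converted to CH3NH3+; total volume = 0.03050 L, so [CH3NH3+] = 0.001519/0.03050 = 0.04979 M.
Ka(CH3NH3+) = Kw/Kb = 1.0e-14 / 4.4 x 10^-4 = 2.27e-11.
[H^+] = sqrt(Ka x [CH3NH3+]) = sqrt(2.27e-11 x 0.04979) = 1.06e-6 M.
pH = -log(1.06e-6) = 5.97.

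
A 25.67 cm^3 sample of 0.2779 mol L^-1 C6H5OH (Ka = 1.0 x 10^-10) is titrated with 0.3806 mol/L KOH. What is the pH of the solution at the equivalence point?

n(C6H5OH) = 0.2779 x 0.02567 = 0.007134 mol; V(KOH) at equivalence = 0.007134/0.3806 = 0.01874 L.
At equivalence all the acid is converted to C6H5O-; total volume = 0.02567 + 0.01874 = 0.04441 L, so [C6H5O-] = 0.007134/0.04441 = 0.1606 M.
Kb = Kw/Ka = 1.0e-14 / 1.0 x 10^-10 = 0.000100.
[OH^-] = sqrt(Kb x [C6H5O-]) = sqrt(0.000100 x 0.1606) = 0.00401 M.
pOH = 2.40, so pH = 14.00 - 2.40 = 11.60.

11.60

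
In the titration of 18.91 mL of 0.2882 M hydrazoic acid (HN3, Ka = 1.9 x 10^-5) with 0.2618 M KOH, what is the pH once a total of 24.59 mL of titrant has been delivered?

n(acid) = 0.2882 x 0.01891 = 0.005450 mol; n(KOH) added = 0.2618 x 0.02459 = 0.006438 mol.
Base is in excess by 0.006438 - 0.005450 = 0.0009878 mol in a total volume of 0.04350 L.
[OH^-] = 0.0009878/0.04350 = 0.02271 M, so pOH = 1.64 and pH = 14.00 - 1.64 = 12.36.

12.36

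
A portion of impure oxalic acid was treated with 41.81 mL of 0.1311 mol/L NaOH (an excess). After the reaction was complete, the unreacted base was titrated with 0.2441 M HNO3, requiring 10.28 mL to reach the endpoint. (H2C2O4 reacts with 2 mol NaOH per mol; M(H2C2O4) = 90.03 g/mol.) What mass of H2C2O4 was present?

0.134 g

Total n(NaOH) added = 0.1311 x 0.04181 = 0.005481 mol.
n(HNO3) used = 0.2441 x 0.01028 = 0.002509 mol, which equals the excess n(NaOH).
So n(NaOH) consumed by the sample = 0.005481 - 0.002509 = 0.002972 mol.
n(H2C2O4) = 0.002972 / 2 = 0.001486 mol.
mass = 0.001486 mol x 90.03 g/mol = 0.134 g.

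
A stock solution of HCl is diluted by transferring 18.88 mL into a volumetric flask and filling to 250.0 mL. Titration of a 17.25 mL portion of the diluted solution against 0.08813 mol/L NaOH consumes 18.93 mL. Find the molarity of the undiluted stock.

1.28 M

n(NaOH) = 0.08813 x 0.01893 = 0.001668 mol.
n(HCl) in the aliquot = 0.001668 mol.
[diluted HCl] = 0.001668 / 0.01725 = 0.09671 M.
Dilution factor = 250.0/18.88 = 13.24, so [stock] = 0.09671 x 13.24 = 1.28 M.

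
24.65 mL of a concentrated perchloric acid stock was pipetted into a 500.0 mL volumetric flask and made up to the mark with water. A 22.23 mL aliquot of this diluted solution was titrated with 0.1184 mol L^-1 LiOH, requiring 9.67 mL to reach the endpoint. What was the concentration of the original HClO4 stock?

n(LiOH) = 0.1184 x 0.009670 = 0.001145 mol.
n(HClO4) in the aliquot = 0.001145 mol.
[diluted HClO4] = 0.001145 / 0.02223 = 0.05150 M.
Dilution factor = 500.0/24.65 = 20.28, so [stock] = 0.05150 x 20.28 = 1.04 M.

1.04 M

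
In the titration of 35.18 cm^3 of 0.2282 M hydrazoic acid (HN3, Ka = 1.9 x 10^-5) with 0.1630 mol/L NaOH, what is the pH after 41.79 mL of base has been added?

Initial n(HN3) = 0.2282 x 0.03518 = 0.008028 mol.
n(NaOH) added = 0.1630 x 0.04179 = 0.006812 mol, converting that many moles of HN3 to N3-.
Remaining n(HN3) = 0.001216 mol; n(N3-) = 0.006812 mol.
By Henderson-Hasselbalch, pH = pKa + log([A^-]/[HA]) = 4.72 + log(0.006812/0.001216) = 4.72 + (+0.75) = 5.47.

5.47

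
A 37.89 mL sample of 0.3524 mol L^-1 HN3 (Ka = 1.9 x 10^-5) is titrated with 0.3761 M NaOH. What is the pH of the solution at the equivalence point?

8.99

n(HN3) = 0.3524 x 0.03789 = 0.01335 mol; V(NaOH) at equivalence = 0.01335/0.3761 = 0.03550 L.
At equivalence all the acid is converted to N3-; total volume = 0.03789 + 0.03550 = 0.07339 L, so [N3-] = 0.01335/0.07339 = 0.1819 M.
Kb = Kw/Ka = 1.0e-14 / 1.9 x 10^-5 = 5.26e-10.
[OH^-] = sqrt(Kb x [N3-]) = sqrt(5.26e-10 x 0.1819) = 9.79e-6 M.
pOH = 5.01, so pH = 14.00 - 5.01 = 8.99.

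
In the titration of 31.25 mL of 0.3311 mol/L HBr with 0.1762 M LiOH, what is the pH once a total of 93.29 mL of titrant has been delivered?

12.69

n(acid) = 0.3311 x 0.03125 = 0.01035 mol; n(LiOH) added = 0.1762 x 0.09329 = 0.01644 mol.
Base is in excess by 0.01644 - 0.01035 = 0.006091 mol in a total volume of 0.1245 L.
[OH^-] = 0.006091/0.1245 = 0.04891 M, so pOH = 1.31 and pH = 14.00 - 1.31 = 12.69.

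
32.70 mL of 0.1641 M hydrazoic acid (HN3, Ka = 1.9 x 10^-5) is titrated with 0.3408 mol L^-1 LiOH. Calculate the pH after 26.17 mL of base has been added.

n(acid) = 0.1641 x 0.03270 = 0.005366 mol; n(LiOH) added = 0.3408 x 0.02617 = 0.008919 mol.
Base is in excess by 0.008919 - 0.005366 = 0.003553 mol in a total volume of 0.05887 L.
[OH^-] = 0.003553/0.05887 = 0.06035 M, so pOH = 1.22 and pH = 14.00 - 1.22 = 12.78.

12.78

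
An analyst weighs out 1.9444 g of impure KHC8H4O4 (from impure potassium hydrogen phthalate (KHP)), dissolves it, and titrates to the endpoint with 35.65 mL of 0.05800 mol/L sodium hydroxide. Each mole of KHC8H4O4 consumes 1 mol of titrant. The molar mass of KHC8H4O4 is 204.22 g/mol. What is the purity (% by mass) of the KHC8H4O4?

21.7%

n(NaOH) = 0.05800 x 0.03565 = 0.002068 mol.
n(KHC8H4O4) = 0.002068 / 1 = 0.002068 mol.
mass of KHC8H4O4 = 0.002068 x 204.22 = 0.4223 g.
% purity = 0.4223 / 1.9444 x 100 = 21.7%.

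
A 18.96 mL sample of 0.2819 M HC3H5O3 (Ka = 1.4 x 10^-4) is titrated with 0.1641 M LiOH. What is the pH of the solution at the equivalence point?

n(HC3H5O3) = 0.2819 x 0.01896 = 0.005345 mol; V(LiOH) at equivalence = 0.005345/0.1641 = 0.03257 L.
At equivalence all the acid is converted to C3H5O3-; total volume = 0.01896 + 0.03257 = 0.05153 L, so [C3H5O3-] = 0.005345/0.05153 = 0.1037 M.
Kb = Kw/Ka = 1.0e-14 / 1.4 x 10^-4 = 7.14e-11.
[OH^-] = sqrt(Kb x [C3H5O3-]) = sqrt(7.14e-11 x 0.1037) = 2.72e-6 M.
pOH = 5.57, so pH = 14.00 - 5.57 = 8.43.

8.43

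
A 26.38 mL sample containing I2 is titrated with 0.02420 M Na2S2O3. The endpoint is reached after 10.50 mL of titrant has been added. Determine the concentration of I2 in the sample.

n(Na2S2O3) = 0.02420 x 0.01050 = 0.0002541 mol.
From the balanced equation, 2 mol Na2S2O3 reacts with 1 mol I2, so n(I2) = 0.0002541 x 1/2 = 0.0001270 mol.
[I2] = 0.0001270 / 0.02638 L = 0.00482 M.

0.00482 M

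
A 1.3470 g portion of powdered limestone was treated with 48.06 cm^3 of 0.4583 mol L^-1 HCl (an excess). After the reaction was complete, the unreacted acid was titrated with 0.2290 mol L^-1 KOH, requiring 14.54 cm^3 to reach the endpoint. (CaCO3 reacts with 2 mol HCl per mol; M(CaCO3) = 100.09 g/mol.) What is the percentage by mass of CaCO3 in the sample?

69.5%

Total n(HCl) added = 0.4583 x 0.04806 = 0.02203 mol.
n(KOH) used = 0.2290 x 0.01454 = 0.003330 mol, which equals the excess n(HCl).
So n(HCl) consumed by the sample = 0.02203 - 0.003330 = 0.01870 mol.
n(CaCO3) = 0.01870 / 2 = 0.009348 mol.
mass CaCO3 = 0.009348 x 100.09 = 0.9357 g, so %CaCO3 = 0.9357/1.3470 x 100 = 69.5%.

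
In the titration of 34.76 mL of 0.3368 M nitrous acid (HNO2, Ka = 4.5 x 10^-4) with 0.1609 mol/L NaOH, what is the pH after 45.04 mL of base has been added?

Initial n(HNO2) = 0.3368 x 0.03476 = 0.01171 mol.
n(NaOH) added = 0.1609 x 0.04504 = 0.007247 mol, converting that many moles of HNO2 to NO2-.
Remaining n(HNO2) = 0.004460 mol; n(NO2-) = 0.007247 mol.
By Henderson-Hasselbalch, pH = pKa + log([A^-]/[HA]) = 3.35 + log(0.007247/0.004460) = 3.35 + (+0.21) = 3.56.

3.56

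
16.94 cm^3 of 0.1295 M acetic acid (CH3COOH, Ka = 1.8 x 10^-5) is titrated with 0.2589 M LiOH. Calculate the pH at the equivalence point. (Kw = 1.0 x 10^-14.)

n(CH3COOH) = 0.1295 x 0.01694 = 0.002194 mol; V(LiOH) at equivalence = 0.002194/0.2589 = 0.008473 L.
At equivalence all the acid is converted to CH3COO-; total volume = 0.01694 + 0.008473 = 0.02541 L, so [CH3COO-] = 0.002194/0.02541 = 0.08632 M.
Kb = Kw/Ka = 1.0e-14 / 1.8 x 10^-5 = 5.56e-10.
[OH^-] = sqrt(Kb x [CH3COO-]) = sqrt(5.56e-10 x 0.08632) = 6.93e-6 M.
pOH = 5.16, so pH = 14.00 - 5.16 = 8.84.

8.84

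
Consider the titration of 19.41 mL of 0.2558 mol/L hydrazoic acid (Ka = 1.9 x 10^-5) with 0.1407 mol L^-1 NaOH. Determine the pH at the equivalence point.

n(HN3) = 0.2558 x 0.01941 = 0.004965 mol; V(NaOH) at equivalence = 0.004965/0.1407 = 0.03529 L.
At equivalence all the acid is converted to N3-; total volume = 0.01941 + 0.03529 = 0.05470 L, so [N3-] = 0.004965/0.05470 = 0.09077 M.
Kb = Kw/Ka = 1.0e-14 / 1.9 x 10^-5 = 5.26e-10.
[OH^-] = sqrt(Kb x [N3-]) = sqrt(5.26e-10 x 0.09077) = 6.91e-6 M.
pOH = 5.16, so pH = 14.00 - 5.16 = 8.84.

8.84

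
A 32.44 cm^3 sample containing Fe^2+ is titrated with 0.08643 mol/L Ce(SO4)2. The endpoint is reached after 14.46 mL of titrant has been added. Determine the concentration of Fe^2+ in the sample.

0.0385 M

n(Ce(SO4)2) = 0.08643 x 0.01446 = 0.001250 mol.
From the balanced equation, 1 mol Ce(SO4)2 reacts with 1 mol Fe^2+, so n(Fe^2+) = 0.001250 x 1/1 = 0.001250 mol.
[Fe^2+] = 0.001250 / 0.03244 L = 0.0385 M.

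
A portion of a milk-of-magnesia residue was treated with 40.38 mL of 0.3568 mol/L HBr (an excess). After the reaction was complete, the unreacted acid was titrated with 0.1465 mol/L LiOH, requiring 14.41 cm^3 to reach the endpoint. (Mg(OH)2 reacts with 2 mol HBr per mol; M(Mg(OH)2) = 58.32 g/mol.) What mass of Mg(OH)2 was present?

0.359 g

Total n(HBr) added = 0.3568 x 0.04038 = 0.01441 mol.
n(LiOH) used = 0.1465 x 0.01441 = 0.002111 mol, which equals the excess n(HBr).
So n(HBr) consumed by the sample = 0.01441 - 0.002111 = 0.01230 mol.
n(Mg(OH)2) = 0.01230 / 2 = 0.006148 mol.
mass = 0.006148 mol x 58.32 g/mol = 0.359 g.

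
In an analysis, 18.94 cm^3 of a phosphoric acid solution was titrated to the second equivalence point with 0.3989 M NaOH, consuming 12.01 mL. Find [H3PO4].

0.126 M

n(NaOH) = 0.3989 x 0.01201 = 0.004791 mol.
At the second equivalence point, 2 mol OH^- react per mol H3PO4, so n(H3PO4) = 0.004791 / 2 = 0.002395 mol.
[H3PO4] = 0.002395 / 0.01894 L = 0.126 M.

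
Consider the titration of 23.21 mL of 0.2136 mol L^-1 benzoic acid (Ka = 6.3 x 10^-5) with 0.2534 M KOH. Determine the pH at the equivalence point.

8.63

n(C6H5COOH) = 0.2136 x 0.02321 = 0.004958 mol; V(KOH) at equivalence = 0.004958/0.2534 = 0.01956 L.
At equivalence all the acid is converted to C6H5COO-; total volume = 0.02321 + 0.01956 = 0.04277 L, so [C6H5COO-] = 0.004958/0.04277 = 0.1159 M.
Kb = Kw/Ka = 1.0e-14 / 6.3 x 10^-5 = 1.59e-10.
[OH^-] = sqrt(Kb x [C6H5COO-]) = sqrt(1.59e-10 x 0.1159) = 4.29e-6 M.
pOH = 5.37, so pH = 14.00 - 5.37 = 8.63.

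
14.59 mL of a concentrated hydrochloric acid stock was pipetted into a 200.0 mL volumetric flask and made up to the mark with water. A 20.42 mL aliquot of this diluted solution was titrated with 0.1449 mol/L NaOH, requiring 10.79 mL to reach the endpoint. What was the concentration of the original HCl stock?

n(NaOH) = 0.1449 x 0.01079 = 0.001563 mol.
n(HCl) in the aliquot = 0.001563 mol.
[diluted HCl] = 0.001563 / 0.02042 = 0.07657 M.
Dilution factor = 200.0/14.59 = 13.71, so [stock] = 0.07657 x 13.71 = 1.05 M.

1.05 M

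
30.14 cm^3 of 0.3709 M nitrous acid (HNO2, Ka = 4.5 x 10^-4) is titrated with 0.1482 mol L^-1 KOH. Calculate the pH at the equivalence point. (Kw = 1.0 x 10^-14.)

n(HNO2) = 0.3709 x 0.03014 = 0.01118 mol; V(KOH) at equivalence = 0.01118/0.1482 = 0.07543 L.
At equivalence all the acid is converted to NO2-; total volume = 0.03014 + 0.07543 = 0.1056 L, so [NO2-] = 0.01118/0.1056 = 0.1059 M.
Kb = Kw/Ka = 1.0e-14 / 4.5 x 10^-4 = 2.22e-11.
[OH^-] = sqrt(Kb x [NO2-]) = sqrt(2.22e-11 x 0.1059) = 1.53e-6 M.
pOH = 5.81, so pH = 14.00 - 5.81 = 8.19.

8.19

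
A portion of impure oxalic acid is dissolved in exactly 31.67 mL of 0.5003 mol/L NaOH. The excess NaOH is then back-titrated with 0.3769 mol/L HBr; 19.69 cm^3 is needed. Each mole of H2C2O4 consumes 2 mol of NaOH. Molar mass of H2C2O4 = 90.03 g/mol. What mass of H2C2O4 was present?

0.379 g

Total n(NaOH) added = 0.5003 x 0.03167 = 0.01584 mol.
n(HBr) used = 0.3769 x 0.01969 = 0.007421 mol, which equals the excess n(NaOH).
So n(NaOH) consumed by the sample = 0.01584 - 0.007421 = 0.008423 mol.
n(H2C2O4) = 0.008423 / 2 = 0.004212 mol.
mass = 0.004212 mol x 90.03 g/mol = 0.379 g.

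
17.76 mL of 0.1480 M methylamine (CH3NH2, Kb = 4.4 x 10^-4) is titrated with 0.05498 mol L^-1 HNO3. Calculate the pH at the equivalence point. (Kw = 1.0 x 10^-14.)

n(CH3NH2) = 0.1480 x 0.01776 = 0.002628 mol; V(HNO3) at equivalence = 0.002628/0.05498 = 0.04781 L.
At equivalence the base is fully converted to CH3NH3+; total volume = 0.06557 L, so [CH3NH3+] = 0.002628/0.06557 = 0.04009 M.
Ka(CH3NH3+) = Kw/Kb = 1.0e-14 / 4.4 x 10^-4 = 2.27e-11.
[H^+] = sqrt(Ka x [CH3NH3+]) = sqrt(2.27e-11 x 0.04009) = 9.55e-7 M.
pH = -log(9.55e-7) = 6.02.

6.02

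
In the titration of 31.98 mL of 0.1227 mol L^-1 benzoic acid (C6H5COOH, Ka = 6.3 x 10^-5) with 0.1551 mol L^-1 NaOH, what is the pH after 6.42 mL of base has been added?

Initial n(C6H5COOH) = 0.1227 x 0.03198 = 0.003924 mol.
n(NaOH) added = 0.1551 x 0.006420 = 0.0009957 mol, converting that many moles of C6H5COOH to C6H5COO-.
Remaining n(C6H5COOH) = 0.002928 mol; n(C6H5COO-) = 0.0009957 mol.
By Henderson-Hasselbalch, pH = pKa + log([A^-]/[HA]) = 4.20 + log(0.0009957/0.002928) = 4.20 + (-0.47) = 3.73.

3.73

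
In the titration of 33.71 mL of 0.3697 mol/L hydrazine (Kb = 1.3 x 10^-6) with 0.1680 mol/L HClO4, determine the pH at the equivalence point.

4.53

n(N2H4) = 0.3697 x 0.03371 = 0.01246 mol; V(HClO4) at equivalence = 0.01246/0.1680 = 0.07418 L.
At equivalence the base is fully converted to N2H5+; total volume = 0.1079 L, so [N2H5+] = 0.01246/0.1079 = 0.1155 M.
Ka(N2H5+) = Kw/Kb = 1.0e-14 / 1.3 x 10^-6 = 7.69e-9.
[H^+] = sqrt(Ka x [N2H5+]) = sqrt(7.69e-9 x 0.1155) = 2.98e-5 M.
pH = -log(2.98e-5) = 4.53.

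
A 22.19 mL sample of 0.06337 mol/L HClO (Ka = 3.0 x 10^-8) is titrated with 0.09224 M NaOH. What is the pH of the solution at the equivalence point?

n(HClO) = 0.06337 x 0.02219 = 0.001406 mol; V(NaOH) at equivalence = 0.001406/0.09224 = 0.01524 L.
At equivalence all the acid is converted to ClO-; total volume = 0.02219 + 0.01524 = 0.03743 L, so [ClO-] = 0.001406/0.03743 = 0.03756 M.
Kb = Kw/Ka = 1.0e-14 / 3.0 x 10^-8 = 3.33e-7.
[OH^-] = sqrt(Kb x [ClO-]) = sqrt(3.33e-7 x 0.03756) = 0.000112 M.
pOH = 3.95, so pH = 14.00 - 3.95 = 10.05.

10.05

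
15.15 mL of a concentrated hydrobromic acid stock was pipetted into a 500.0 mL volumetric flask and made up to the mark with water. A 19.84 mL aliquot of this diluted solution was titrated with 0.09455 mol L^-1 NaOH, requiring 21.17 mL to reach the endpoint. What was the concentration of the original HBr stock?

n(NaOH) = 0.09455 x 0.02117 = 0.002002 mol.
n(HBr) in the aliquot = 0.002002 mol.
[diluted HBr] = 0.002002 / 0.01984 = 0.1009 M.
Dilution factor = 500.0/15.15 = 33.00, so [stock] = 0.1009 x 33.00 = 3.33 M.

3.33 M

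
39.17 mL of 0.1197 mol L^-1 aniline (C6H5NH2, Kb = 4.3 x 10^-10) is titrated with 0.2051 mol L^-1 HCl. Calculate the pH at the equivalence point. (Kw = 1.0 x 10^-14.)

2.88

n(C6H5NH2) = 0.1197 x 0.03917 = 0.004689 mol; V(HCl) at equivalence = 0.004689/0.2051 = 0.02286 L.
At equivalence the base is fully converted to C6H5NH3+; total volume = 0.06203 L, so [C6H5NH3+] = 0.004689/0.06203 = 0.07559 M.
Ka(C6H5NH3+) = Kw/Kb = 1.0e-14 / 4.3 x 10^-10 = 2.33e-5.
[H^+] = sqrt(Ka x [C6H5NH3+]) = sqrt(2.33e-5 x 0.07559) = 0.00133 M.
pH = -log(0.00133) = 2.88.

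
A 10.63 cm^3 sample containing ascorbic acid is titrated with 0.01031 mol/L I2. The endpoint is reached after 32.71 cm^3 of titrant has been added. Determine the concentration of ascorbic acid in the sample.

n(I2) = 0.01031 x 0.03271 = 0.0003372 mol.
From the balanced equation, 1 mol I2 reacts with 1 mol ascorbic acid, so n(ascorbic acid) = 0.0003372 x 1/1 = 0.0003372 mol.
[ascorbic acid] = 0.0003372 / 0.01063 L = 0.0317 M.

0.0317 M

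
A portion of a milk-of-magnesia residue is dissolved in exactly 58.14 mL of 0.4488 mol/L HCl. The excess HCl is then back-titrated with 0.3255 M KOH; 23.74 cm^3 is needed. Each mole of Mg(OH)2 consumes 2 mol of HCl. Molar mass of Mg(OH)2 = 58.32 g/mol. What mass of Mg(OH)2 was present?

Total n(HCl) added = 0.4488 x 0.05814 = 0.02609 mol.
n(KOH) used = 0.3255 x 0.02374 = 0.007727 mol, which equals the excess n(HCl).
So n(HCl) consumed by the sample = 0.02609 - 0.007727 = 0.01837 mol.
n(Mg(OH)2) = 0.01837 / 2 = 0.009183 mol.
mass = 0.009183 mol x 58.32 g/mol = 0.536 g.

0.536 g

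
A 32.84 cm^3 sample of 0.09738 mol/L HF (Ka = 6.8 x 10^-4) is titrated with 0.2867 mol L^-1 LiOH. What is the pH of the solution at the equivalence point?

8.01

n(HF) = 0.09738 x 0.03284 = 0.003198 mol; V(LiOH) at equivalence = 0.003198/0.2867 = 0.01115 L.
At equivalence all the acid is converted to F-; total volume = 0.03284 + 0.01115 = 0.04399 L, so [F-] = 0.003198/0.04399 = 0.07269 M.
Kb = Kw/Ka = 1.0e-14 / 6.8 x 10^-4 = 1.47e-11.
[OH^-] = sqrt(Kb x [F-]) = sqrt(1.47e-11 x 0.07269) = 1.03e-6 M.
pOH = 5.99, so pH = 14.00 - 5.99 = 8.01.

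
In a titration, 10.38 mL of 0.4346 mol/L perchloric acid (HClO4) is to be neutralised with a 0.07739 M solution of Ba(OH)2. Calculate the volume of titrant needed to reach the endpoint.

29.1 mL

n(HClO4) = 0.4346 mol/L x 0.01038 L = 0.004511 mol.
The neutralisation is 2 HClO4 : 1 Ba(OH)2, so n(Ba(OH)2) = 0.004511 x 1/2 = 0.002256 mol.
V(Ba(OH)2) = 0.002256 / 0.07739 = 0.02915 L = 29.1 mL.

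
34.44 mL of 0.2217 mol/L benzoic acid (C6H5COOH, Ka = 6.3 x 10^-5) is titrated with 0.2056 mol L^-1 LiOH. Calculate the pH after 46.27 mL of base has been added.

12.37

n(acid) = 0.2217 x 0.03444 = 0.007635 mol; n(LiOH) added = 0.2056 x 0.04627 = 0.009513 mol.
Base is in excess by 0.009513 - 0.007635 = 0.001878 mol in a total volume of 0.08071 L.
[OH^-] = 0.001878/0.08071 = 0.02327 M, so pOH = 1.63 and pH = 14.00 - 1.63 = 12.37.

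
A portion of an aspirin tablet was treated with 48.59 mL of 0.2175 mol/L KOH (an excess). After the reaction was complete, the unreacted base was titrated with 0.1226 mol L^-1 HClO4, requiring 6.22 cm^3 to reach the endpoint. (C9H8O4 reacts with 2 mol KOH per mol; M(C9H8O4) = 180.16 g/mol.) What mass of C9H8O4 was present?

Total n(KOH) added = 0.2175 x 0.04859 = 0.01057 mol.
n(HClO4) used = 0.1226 x 0.006220 = 0.0007626 mol, which equals the excess n(KOH).
So n(KOH) consumed by the sample = 0.01057 - 0.0007626 = 0.009806 mol.
n(C9H8O4) = 0.009806 / 2 = 0.004903 mol.
mass = 0.004903 mol x 180.16 g/mol = 0.883 g.

0.883 g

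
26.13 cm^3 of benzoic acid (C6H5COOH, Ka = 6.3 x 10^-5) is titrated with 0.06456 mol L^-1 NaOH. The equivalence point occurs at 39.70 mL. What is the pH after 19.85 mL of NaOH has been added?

19.85 mL is exactly half the equivalence volume (39.70/2), i.e. the half-equivalence point.
There, n(HA) = n(A^-), so pH = pKa = -log(6.3 x 10^-5) = 4.20.

4.20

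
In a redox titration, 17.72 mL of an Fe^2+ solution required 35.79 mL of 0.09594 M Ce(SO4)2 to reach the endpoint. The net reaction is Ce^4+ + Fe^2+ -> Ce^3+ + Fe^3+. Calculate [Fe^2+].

0.194 M

n(Ce(SO4)2) = 0.09594 x 0.03579 = 0.003434 mol.
From the balanced equation, 1 mol Ce(SO4)2 reacts with 1 mol Fe^2+, so n(Fe^2+) = 0.003434 x 1/1 = 0.003434 mol.
[Fe^2+] = 0.003434 / 0.01772 L = 0.194 M.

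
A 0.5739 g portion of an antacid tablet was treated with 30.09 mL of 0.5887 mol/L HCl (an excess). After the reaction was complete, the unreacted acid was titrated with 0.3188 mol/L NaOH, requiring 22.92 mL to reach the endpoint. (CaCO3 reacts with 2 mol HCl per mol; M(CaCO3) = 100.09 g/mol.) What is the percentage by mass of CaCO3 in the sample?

90.8%

Total n(HCl) added = 0.5887 x 0.03009 = 0.01771 mol.
n(NaOH) used = 0.3188 x 0.02292 = 0.007307 mol, which equals the excess n(HCl).
So n(HCl) consumed by the sample = 0.01771 - 0.007307 = 0.01041 mol.
n(CaCO3) = 0.01041 / 2 = 0.005204 mol.
mass CaCO3 = 0.005204 x 100.09 = 0.5208 g, so %CaCO3 = 0.5208/0.5739 x 100 = 90.8%.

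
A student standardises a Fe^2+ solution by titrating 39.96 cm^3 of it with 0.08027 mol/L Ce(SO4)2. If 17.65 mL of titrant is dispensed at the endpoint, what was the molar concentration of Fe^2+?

0.0355 M

n(Ce(SO4)2) = 0.08027 x 0.01765 = 0.001417 mol.
From the balanced equation, 1 mol Ce(SO4)2 reacts with 1 mol Fe^2+, so n(Fe^2+) = 0.001417 x 1/1 = 0.001417 mol.
[Fe^2+] = 0.001417 / 0.03996 L = 0.0355 M.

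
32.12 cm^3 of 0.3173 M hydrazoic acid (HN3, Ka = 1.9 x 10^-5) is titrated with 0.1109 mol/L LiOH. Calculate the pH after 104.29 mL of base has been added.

12.00

n(acid) = 0.3173 x 0.03212 = 0.01019 mol; n(LiOH) added = 0.1109 x 0.1043 = 0.01157 mol.
Base is in excess by 0.01157 - 0.01019 = 0.001374 mol in a total volume of 0.1364 L.
[OH^-] = 0.001374/0.1364 = 0.01007 M, so pOH = 2.00 and pH = 14.00 - 2.00 = 12.00.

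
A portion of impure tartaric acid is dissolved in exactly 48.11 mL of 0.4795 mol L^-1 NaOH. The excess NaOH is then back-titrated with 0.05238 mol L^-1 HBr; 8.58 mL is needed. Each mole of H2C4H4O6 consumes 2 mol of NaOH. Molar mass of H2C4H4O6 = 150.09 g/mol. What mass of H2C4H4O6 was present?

Total n(NaOH) added = 0.4795 x 0.04811 = 0.02307 mol.
n(HBr) used = 0.05238 x 0.008580 = 0.0004494 mol, which equals the excess n(NaOH).
So n(NaOH) consumed by the sample = 0.02307 - 0.0004494 = 0.02262 mol.
n(H2C4H4O6) = 0.02262 / 2 = 0.01131 mol.
mass = 0.01131 mol x 150.09 g/mol = 1.70 g.

1.70 g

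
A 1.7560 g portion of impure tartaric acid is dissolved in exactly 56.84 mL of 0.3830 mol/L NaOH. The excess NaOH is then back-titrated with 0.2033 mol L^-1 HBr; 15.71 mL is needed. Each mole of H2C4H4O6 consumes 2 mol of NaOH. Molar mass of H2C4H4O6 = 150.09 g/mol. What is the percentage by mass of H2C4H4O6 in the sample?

79.4%

Total n(NaOH) added = 0.3830 x 0.05684 = 0.02177 mol.
n(HBr) used = 0.2033 x 0.01571 = 0.003194 mol, which equals the excess n(NaOH).
So n(NaOH) consumed by the sample = 0.02177 - 0.003194 = 0.01858 mol.
n(H2C4H4O6) = 0.01858 / 2 = 0.009288 mol.
mass H2C4H4O6 = 0.009288 x 150.09 = 1.394 g, so %H2C4H4O6 = 1.394/1.7560 x 100 = 79.4%.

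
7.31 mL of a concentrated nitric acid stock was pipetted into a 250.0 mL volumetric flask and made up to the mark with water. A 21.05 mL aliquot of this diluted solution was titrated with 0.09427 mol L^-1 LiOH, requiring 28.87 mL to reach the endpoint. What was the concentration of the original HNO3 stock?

n(LiOH) = 0.09427 x 0.02887 = 0.002722 mol.
n(HNO3) in the aliquot = 0.002722 mol.
[diluted HNO3] = 0.002722 / 0.02105 = 0.1293 M.
Dilution factor = 250.0/7.310 = 34.20, so [stock] = 0.1293 x 34.20 = 4.42 M.

4.42 M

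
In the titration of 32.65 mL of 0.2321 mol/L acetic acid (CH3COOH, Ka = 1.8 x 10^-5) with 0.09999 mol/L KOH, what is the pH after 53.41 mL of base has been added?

5.12

Initial n(CH3COOH) = 0.2321 x 0.03265 = 0.007578 mol.
n(KOH) added = 0.09999 x 0.05341 = 0.005340 mol, converting that many moles of CH3COOH to CH3COO-.
Remaining n(CH3COOH) = 0.002238 mol; n(CH3COO-) = 0.005340 mol.
By Henderson-Hasselbalch, pH = pKa + log([A^-]/[HA]) = 4.74 + log(0.005340/0.002238) = 4.74 + (+0.38) = 5.12.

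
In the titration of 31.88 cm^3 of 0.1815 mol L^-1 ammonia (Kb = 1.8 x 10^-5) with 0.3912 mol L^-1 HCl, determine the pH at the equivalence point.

n(NH3) = 0.1815 x 0.03188 = 0.005786 mol; V(HCl) at equivalence = 0.005786/0.3912 = 0.01479 L.
At equivalence the base is fully converted to NH4+; total volume = 0.04667 L, so [NH4+] = 0.005786/0.04667 = 0.1240 M.
Ka(NH4+) = Kw/Kb = 1.0e-14 / 1.8 x 10^-5 = 5.56e-10.
[H^+] = sqrt(Ka x [NH4+]) = sqrt(5.56e-10 x 0.1240) = 8.30e-6 M.
pH = -log(8.30e-6) = 5.08.

5.08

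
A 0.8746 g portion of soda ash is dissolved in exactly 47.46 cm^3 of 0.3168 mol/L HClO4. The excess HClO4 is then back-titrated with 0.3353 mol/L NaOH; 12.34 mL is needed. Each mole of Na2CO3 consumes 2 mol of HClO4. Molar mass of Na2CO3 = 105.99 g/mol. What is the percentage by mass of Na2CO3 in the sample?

66.0%

Total n(HClO4) added = 0.3168 x 0.04746 = 0.01504 mol.
n(NaOH) used = 0.3353 x 0.01234 = 0.004138 mol, which equals the excess n(HClO4).
So n(HClO4) consumed by the sample = 0.01504 - 0.004138 = 0.01090 mol.
n(Na2CO3) = 0.01090 / 2 = 0.005449 mol.
mass Na2CO3 = 0.005449 x 105.99 = 0.5775 g, so %Na2CO3 = 0.5775/0.8746 x 100 = 66.0%.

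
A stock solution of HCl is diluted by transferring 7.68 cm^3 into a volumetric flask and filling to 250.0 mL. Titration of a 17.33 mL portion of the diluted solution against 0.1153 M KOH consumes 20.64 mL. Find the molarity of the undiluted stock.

n(KOH) = 0.1153 x 0.02064 = 0.002380 mol.
n(HCl) in the aliquot = 0.002380 mol.
[diluted HCl] = 0.002380 / 0.01733 = 0.1373 M.
Dilution factor = 250.0/7.680 = 32.55, so [stock] = 0.1373 x 32.55 = 4.47 M.

4.47 M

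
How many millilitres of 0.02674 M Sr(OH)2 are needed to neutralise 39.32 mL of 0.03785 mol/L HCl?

n(HCl) = 0.03785 mol/L x 0.03932 L = 0.001488 mol.
The neutralisation is 2 HCl : 1 Sr(OH)2, so n(Sr(OH)2) = 0.001488 x 1/2 = 0.0007441 mol.
V(Sr(OH)2) = 0.0007441 / 0.02674 = 0.02783 L = 27.8 mL.

27.8 mL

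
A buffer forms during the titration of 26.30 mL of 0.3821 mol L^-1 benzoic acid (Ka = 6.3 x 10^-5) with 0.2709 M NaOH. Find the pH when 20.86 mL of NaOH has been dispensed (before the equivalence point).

4.31

Initial n(C6H5COOH) = 0.3821 x 0.02630 = 0.01005 mol.
n(NaOH) added = 0.2709 x 0.02086 = 0.005651 mol, converting that many moles of C6H5COOH to C6H5COO-.
Remaining n(C6H5COOH) = 0.004398 mol; n(C6H5COO-) = 0.005651 mol.
By Henderson-Hasselbalch, pH = pKa + log([A^-]/[HA]) = 4.20 + log(0.005651/0.004398) = 4.20 + (+0.11) = 4.31.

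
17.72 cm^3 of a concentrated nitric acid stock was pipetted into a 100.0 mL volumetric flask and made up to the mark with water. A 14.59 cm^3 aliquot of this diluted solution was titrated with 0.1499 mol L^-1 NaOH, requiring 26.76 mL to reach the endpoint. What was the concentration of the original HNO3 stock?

1.55 M

n(NaOH) = 0.1499 x 0.02676 = 0.004011 mol.
n(HNO3) in the aliquot = 0.004011 mol.
[diluted HNO3] = 0.004011 / 0.01459 = 0.2749 M.
Dilution factor = 100.0/17.72 = 5.643, so [stock] = 0.2749 x 5.643 = 1.55 M.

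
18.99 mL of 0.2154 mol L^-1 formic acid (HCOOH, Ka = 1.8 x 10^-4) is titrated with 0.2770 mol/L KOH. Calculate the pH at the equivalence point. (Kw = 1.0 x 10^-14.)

8.41

n(HCOOH) = 0.2154 x 0.01899 = 0.004090 mol; V(KOH) at equivalence = 0.004090/0.2770 = 0.01477 L.
At equivalence all the acid is converted to HCOO-; total volume = 0.01899 + 0.01477 = 0.03376 L, so [HCOO-] = 0.004090/0.03376 = 0.1212 M.
Kb = Kw/Ka = 1.0e-14 / 1.8 x 10^-4 = 5.56e-11.
[OH^-] = sqrt(Kb x [HCOO-]) = sqrt(5.56e-11 x 0.1212) = 2.59e-6 M.
pOH = 5.59, so pH = 14.00 - 5.59 = 8.41.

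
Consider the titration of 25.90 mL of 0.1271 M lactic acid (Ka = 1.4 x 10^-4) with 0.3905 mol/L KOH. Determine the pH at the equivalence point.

8.42

n(HC3H5O3) = 0.1271 x 0.02590 = 0.003292 mol; V(KOH) at equivalence = 0.003292/0.3905 = 0.008430 L.
At equivalence all the acid is converted to C3H5O3-; total volume = 0.02590 + 0.008430 = 0.03433 L, so [C3H5O3-] = 0.003292/0.03433 = 0.09589 M.
Kb = Kw/Ka = 1.0e-14 / 1.4 x 10^-4 = 7.14e-11.
[OH^-] = sqrt(Kb x [C3H5O3-]) = sqrt(7.14e-11 x 0.09589) = 2.62e-6 M.
pOH = 5.58, so pH = 14.00 - 5.58 = 8.42.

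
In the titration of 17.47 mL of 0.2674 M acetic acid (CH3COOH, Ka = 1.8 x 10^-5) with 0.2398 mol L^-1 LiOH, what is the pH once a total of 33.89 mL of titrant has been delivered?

n(acid) = 0.2674 x 0.01747 = 0.004671 mol; n(LiOH) added = 0.2398 x 0.03389 = 0.008127 mol.
Base is in excess by 0.008127 - 0.004671 = 0.003455 mol in a total volume of 0.05136 L.
[OH^-] = 0.003455/0.05136 = 0.06728 M, so pOH = 1.17 and pH = 14.00 - 1.17 = 12.83.

12.83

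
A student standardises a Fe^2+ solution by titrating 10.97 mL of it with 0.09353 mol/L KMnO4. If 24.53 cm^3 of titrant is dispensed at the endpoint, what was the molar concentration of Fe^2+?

n(KMnO4) = 0.09353 x 0.02453 = 0.002294 mol.
From the balanced equation, 1 mol KMnO4 reacts with 5 mol Fe^2+, so n(Fe^2+) = 0.002294 x 5/1 = 0.01147 mol.
[Fe^2+] = 0.01147 / 0.01097 L = 1.05 M.

1.05 M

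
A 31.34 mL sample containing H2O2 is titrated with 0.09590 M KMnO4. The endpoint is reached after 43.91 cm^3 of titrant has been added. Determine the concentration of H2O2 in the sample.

n(KMnO4) = 0.09590 x 0.04391 = 0.004211 mol.
From the balanced equation, 2 mol KMnO4 reacts with 5 mol H2O2, so n(H2O2) = 0.004211 x 5/2 = 0.01053 mol.
[H2O2] = 0.01053 / 0.03134 L = 0.336 M.

0.336 M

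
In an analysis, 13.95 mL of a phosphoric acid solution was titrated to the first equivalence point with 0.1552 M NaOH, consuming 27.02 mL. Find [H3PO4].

0.301 M

n(NaOH) = 0.1552 x 0.02702 = 0.004194 mol.
At the first equivalence point, 1 mol OH^- react per mol H3PO4, so n(H3PO4) = 0.004194 / 1 = 0.004194 mol.
[H3PO4] = 0.004194 / 0.01395 L = 0.301 M.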